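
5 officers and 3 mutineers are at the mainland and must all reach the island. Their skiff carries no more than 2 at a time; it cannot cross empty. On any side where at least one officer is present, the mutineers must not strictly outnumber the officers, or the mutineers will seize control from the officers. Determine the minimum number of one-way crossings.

13

Counting alone: each trip to the island takes at most 2 across and each return brings at least 1 back, so after t trips out (and t−1 returns) at most 2t − (t−1) of the 8 are across; that first reaches 8 at t = 7, so at least 13 crossings are needed.
The plan below uses exactly 13 crossings, so it is optimal:
1. 2 mutineers → the island.  (the mainland: 5O 1M; the island: 0O 2M)
2. 1 mutineer ← the mainland.  (the mainland: 5O 2M; the island: 0O 1M)
3. 2 mutineers → the island.  (the mainland: 5O 0M; the island: 0O 3M)
4. 1 mutineer ← the mainland.  (the mainland: 5O 1M; the island: 0O 2M)
5. 2 officers → the island.  (the mainland: 3O 1M; the island: 2O 2M)
6. 1 mutineer ← the mainland.  (the mainland: 3O 2M; the island: 2O 1M)
7. 1 officer and 1 mutineer → the island.  (the mainland: 2O 1M; the island: 3O 2M)
8. 1 mutineer ← the mainland.  (the mainland: 2O 2M; the island: 3O 1M)
9. 2 mutineers → the island.  (the mainland: 2O 0M; the island: 3O 3M)
10. 1 mutineer ← the mainland.  (the mainland: 2O 1M; the island: 3O 2M)
11. 1 officer and 1 mutineer → the island.  (the mainland: 1O 0M; the island: 4O 3M)
12. 1 mutineer ← the mainland.  (the mainland: 1O 1M; the island: 4O 2M)
13. 1 officer and 1 mutineer → the island.  (the mainland: 0O 0M; the island: 5O 3M)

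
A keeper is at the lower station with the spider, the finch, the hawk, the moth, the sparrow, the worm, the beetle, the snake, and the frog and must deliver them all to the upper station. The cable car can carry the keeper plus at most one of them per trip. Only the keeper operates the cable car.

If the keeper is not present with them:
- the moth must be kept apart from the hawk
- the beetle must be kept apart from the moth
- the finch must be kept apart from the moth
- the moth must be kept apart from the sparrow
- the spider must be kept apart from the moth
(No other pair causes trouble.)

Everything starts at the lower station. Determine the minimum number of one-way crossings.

Following every safe sequence of crossings from the start, the most of the 9 that can be at the upper station as the cable car arrives there on crossings 1, 3, 5, 7, 9 is 1, 2, 3, 4, 5 respectively; the best ever achieved is 5 of 9.
From crossing 11 on, no configuration arises that was not already reachable earlier: only 104 distinct safe configurations (who is on which side, and where the cable car is) can ever be reached, none of them has everyone across, and every continuation just revisits them. So no valid plan exists.

impossible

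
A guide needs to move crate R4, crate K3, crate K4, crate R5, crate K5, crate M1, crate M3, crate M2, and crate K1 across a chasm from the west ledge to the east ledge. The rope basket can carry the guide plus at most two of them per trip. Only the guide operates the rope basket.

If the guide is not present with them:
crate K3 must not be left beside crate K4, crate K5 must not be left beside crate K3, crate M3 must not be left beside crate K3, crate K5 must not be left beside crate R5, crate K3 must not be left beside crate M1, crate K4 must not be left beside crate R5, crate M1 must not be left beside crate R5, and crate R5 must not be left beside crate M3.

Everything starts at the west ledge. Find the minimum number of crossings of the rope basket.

11

Counting alone: the guide can take at most 2 across per trip to the east ledge, so moving all 9 needs at least 5 loaded trips out, with a return between consecutive ones — at least 9 crossings.
The safety rule pushes this higher. Following every safe sequence of crossings, the most of the 9 that can be at the east ledge as the rope basket arrives there on crossing 9 is 8 — never all 9.
So no plan with fewer than 11 crossings exists, and this one achieves 11:
1. Guide goes to the east ledge with crate K3 and crate R5.
2. Guide goes back to the west ledge alone.
3. Guide goes to the east ledge with crate R4.
4. Guide goes back to the west ledge alone.
5. Guide goes to the east ledge with crate K4 and crate K5.
6. Guide goes back to the west ledge with crate K3 and crate R5.
7. Guide goes to the east ledge with crate M1 and crate M3.
8. Guide goes back to the west ledge alone.
9. Guide goes to the east ledge with crate K1 and crate M2.
10. Guide goes back to the west ledge alone.
11. Guide goes to the east ledge with crate K3 and crate R5.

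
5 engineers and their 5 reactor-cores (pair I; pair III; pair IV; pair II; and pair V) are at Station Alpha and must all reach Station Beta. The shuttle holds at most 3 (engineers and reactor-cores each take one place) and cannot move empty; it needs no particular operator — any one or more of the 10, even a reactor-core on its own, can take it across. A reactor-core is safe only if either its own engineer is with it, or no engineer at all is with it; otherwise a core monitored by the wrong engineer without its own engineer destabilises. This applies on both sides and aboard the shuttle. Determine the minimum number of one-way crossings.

11

Counting alone: each trip to Station Beta takes at most 3 across and each return brings at least 1 back, so after t trips out (and t−1 returns) at most 3t − (t−1) of the 10 are across; that first reaches 10 at t = 5, so at least 9 crossings are needed.
The safety rule pushes this higher. Following every safe sequence of crossings, the most of the 10 that can be at Station Beta as the shuttle arrives there on crossing 9 is 9 — never all 10.
So no plan with fewer than 11 crossings exists, and this one achieves 11:
1. engineer I and reactor-core I cross → Station Beta.
2. engineer I crosses ← Station Alpha.
3. reactor-core II, reactor-core III, and reactor-core IV cross → Station Beta.
4. reactor-core I crosses ← Station Alpha.
5. engineer II, engineer III, and engineer IV cross → Station Beta.
6. engineer III and reactor-core III cross ← Station Alpha.
7. engineer I, engineer III, and engineer V cross → Station Beta.
8. reactor-core IV crosses ← Station Alpha.
9. reactor-core I and reactor-core III cross → Station Beta.
10. reactor-core I crosses ← Station Alpha.
11. reactor-core I, reactor-core IV, and reactor-core V cross → Station Beta.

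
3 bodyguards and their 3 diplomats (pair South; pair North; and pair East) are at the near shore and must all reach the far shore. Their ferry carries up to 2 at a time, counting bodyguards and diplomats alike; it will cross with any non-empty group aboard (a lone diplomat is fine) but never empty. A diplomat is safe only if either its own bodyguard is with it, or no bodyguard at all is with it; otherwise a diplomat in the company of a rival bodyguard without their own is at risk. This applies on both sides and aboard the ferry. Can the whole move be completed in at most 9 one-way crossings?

Counting alone: each trip to the far shore takes at most 2 across and each return brings at least 1 back, so after t trips out (and t−1 returns) at most 2t − (t−1) of the 6 are across; that first reaches 6 at t = 5, so at least 9 crossings are needed.
The safety rule pushes this higher. Following every safe sequence of crossings, the most of the 6 that can be at the far shore as the ferry arrives there on crossing 9 is 5 — never all 6.
So the move cannot be finished within 9 crossings. (The shortest complete plan takes 11:)
1. bodyguard South and diplomat South cross → the far shore.
2. bodyguard South crosses ← the near shore.
3. diplomat East and diplomat North cross → the far shore.
4. diplomat South crosses ← the near shore.
5. bodyguard East and bodyguard North cross → the far shore.
6. bodyguard North and diplomat North cross ← the near shore.
7. bodyguard North and bodyguard South cross → the far shore.
8. diplomat East crosses ← the near shore.
9. diplomat North and diplomat South cross → the far shore.
10. bodyguard East crosses ← the near shore.
11. bodyguard East and diplomat East cross → the far shore.

No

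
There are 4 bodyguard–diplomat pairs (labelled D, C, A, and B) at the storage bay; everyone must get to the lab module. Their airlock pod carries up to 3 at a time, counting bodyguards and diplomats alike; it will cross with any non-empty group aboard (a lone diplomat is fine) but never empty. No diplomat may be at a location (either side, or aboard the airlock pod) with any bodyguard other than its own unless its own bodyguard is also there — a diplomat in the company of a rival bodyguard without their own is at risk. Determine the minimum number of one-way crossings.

9

Counting alone: each trip to the lab module takes at most 3 across and each return brings at least 1 back, so after t trips out (and t−1 returns) at most 3t − (t−1) of the 8 are across; that first reaches 8 at t = 4, so at least 7 crossings are needed.
The safety rule pushes this higher. Following every safe sequence of crossings, the most of the 8 that can be at the lab module as the airlock pod arrives there on crossing 7 is 7 — never all 8.
So no plan with fewer than 9 crossings exists, and this one achieves 9:
1. bodyguard D and diplomat D cross → the lab module.
2. bodyguard D crosses ← the storage bay.
3. bodyguard C, bodyguard D, and diplomat C cross → the lab module.
4. bodyguard D and diplomat D cross ← the storage bay.
5. bodyguard A, bodyguard B, and bodyguard D cross → the lab module.
6. diplomat C crosses ← the storage bay.
7. diplomat C and diplomat D cross → the lab module.
8. diplomat D crosses ← the storage bay.
9. diplomat A, diplomat B, and diplomat D cross → the lab module.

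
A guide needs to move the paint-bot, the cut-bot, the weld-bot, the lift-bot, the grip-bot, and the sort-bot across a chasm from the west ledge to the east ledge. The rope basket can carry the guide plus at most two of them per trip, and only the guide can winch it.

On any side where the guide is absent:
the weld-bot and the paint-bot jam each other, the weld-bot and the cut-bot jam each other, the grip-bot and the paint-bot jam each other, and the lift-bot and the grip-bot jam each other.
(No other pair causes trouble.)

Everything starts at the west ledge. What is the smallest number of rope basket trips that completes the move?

Counting alone: the guide can take at most 2 across per trip to the east ledge, so moving all 6 needs at least 3 loaded trips out, with a return between consecutive ones — at least 5 crossings.
The safety rule pushes this higher. Following every safe sequence of crossings, the most of the 6 that can be at the east ledge as the rope basket arrives there on crossing 5 is 5 — never all 6.
So no plan with fewer than 7 crossings exists, and this one achieves 7:
1. Guide goes to the east ledge with the grip-bot and the weld-bot.
2. Guide goes back to the west ledge alone.
3. Guide goes to the east ledge with the cut-bot and the paint-bot.
4. Guide goes back to the west ledge with the grip-bot and the weld-bot.
5. Guide goes to the east ledge with the lift-bot and the sort-bot.
6. Guide goes back to the west ledge alone.
7. Guide goes to the east ledge with the grip-bot and the weld-bot.

7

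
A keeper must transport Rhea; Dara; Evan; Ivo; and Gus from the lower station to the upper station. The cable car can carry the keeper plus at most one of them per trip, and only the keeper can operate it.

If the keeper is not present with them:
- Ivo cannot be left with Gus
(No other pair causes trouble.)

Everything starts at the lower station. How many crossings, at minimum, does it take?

9

Counting alone: the keeper can take at most 1 across per trip to the upper station, so moving all 5 needs at least 5 loaded trips out, with a return between consecutive ones — at least 9 crossings.
The plan below uses exactly 9 crossings, so it is optimal:
1. Keeper goes to the upper station with Ivo.  [the lower station: Dara, Evan, Gus, Rhea | the upper station: Ivo]
2. Keeper goes back to the lower station alone.  [the lower station: Dara, Evan, Gus, Rhea | the upper station: Ivo]
3. Keeper goes to the upper station with Rhea.  [the lower station: Dara, Evan, Gus | the upper station: Ivo, Rhea]
4. Keeper goes back to the lower station alone.  [the lower station: Dara, Evan, Gus | the upper station: Ivo, Rhea]
5. Keeper goes to the upper station with Dara.  [the lower station: Evan, Gus | the upper station: Dara, Ivo, Rhea]
6. Keeper goes back to the lower station alone.  [the lower station: Evan, Gus | the upper station: Dara, Ivo, Rhea]
7. Keeper goes to the upper station with Evan.  [the lower station: Gus | the upper station: Dara, Evan, Ivo, Rhea]
8. Keeper goes back to the lower station alone.  [the lower station: Gus | the upper station: Dara, Evan, Ivo, Rhea]
9. Keeper goes to the upper station with Gus.  [the lower station: — | the upper station: Dara, Evan, Gus, Ivo, Rhea]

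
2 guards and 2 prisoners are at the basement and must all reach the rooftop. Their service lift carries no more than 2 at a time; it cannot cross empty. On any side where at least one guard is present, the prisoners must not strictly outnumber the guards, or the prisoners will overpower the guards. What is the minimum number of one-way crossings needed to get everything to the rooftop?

Counting alone: each trip to the rooftop takes at most 2 across and each return brings at least 1 back, so after t trips out (and t−1 returns) at most 2t − (t−1) of the 4 are across; that first reaches 4 at t = 3, so at least 5 crossings are needed.
The plan below uses exactly 5 crossings, so it is optimal:
1. 2 prisoners → the rooftop.  (the basement: 2G 0P; the rooftop: 0G 2P)
2. 1 prisoner ← the basement.  (the basement: 2G 1P; the rooftop: 0G 1P)
3. 2 guards → the rooftop.  (the basement: 0G 1P; the rooftop: 2G 1P)
4. 1 prisoner ← the basement.  (the basement: 0G 2P; the rooftop: 2G 0P)
5. 2 prisoners → the rooftop.  (the basement: 0G 0P; the rooftop: 2G 2P)

5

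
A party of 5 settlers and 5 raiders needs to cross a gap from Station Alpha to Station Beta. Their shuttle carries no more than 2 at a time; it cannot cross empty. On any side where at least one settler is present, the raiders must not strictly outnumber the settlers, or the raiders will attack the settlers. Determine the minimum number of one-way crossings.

impossible

Following every safe sequence of crossings from the start, the most of the 10 that can be at Station Beta as the shuttle arrives there on crossings 1, 3, 5, 7 is 2, 3, 4, 5 respectively; the best ever achieved is 5 of 10.
From crossing 9 on, no configuration arises that was not already reachable earlier: only 13 distinct safe configurations (who is on which side, and where the shuttle is) can ever be reached, none of them has everyone across, and every continuation just revisits them. They are: 0 settlers + 0 raiders across (shuttle back at the start); 0 settlers + 1 raider across (shuttle there); 0 settlers + 1 raider across (shuttle back at the start); 0 settlers + 2 raiders across (shuttle there); 0 settlers + 2 raiders across (shuttle back at the start); 0 settlers + 3 raiders across (shuttle there); 0 settlers + 3 raiders across (shuttle back at the start); 0 settlers + 4 raiders across (shuttle there); 0 settlers + 4 raiders across (shuttle back at the start); 0 settlers + 5 raiders across (shuttle there); 1 settler + 1 raider across (shuttle there); 1 settler + 1 raider across (shuttle back at the start); 2 settlers + 2 raiders across (shuttle there). So no valid plan exists.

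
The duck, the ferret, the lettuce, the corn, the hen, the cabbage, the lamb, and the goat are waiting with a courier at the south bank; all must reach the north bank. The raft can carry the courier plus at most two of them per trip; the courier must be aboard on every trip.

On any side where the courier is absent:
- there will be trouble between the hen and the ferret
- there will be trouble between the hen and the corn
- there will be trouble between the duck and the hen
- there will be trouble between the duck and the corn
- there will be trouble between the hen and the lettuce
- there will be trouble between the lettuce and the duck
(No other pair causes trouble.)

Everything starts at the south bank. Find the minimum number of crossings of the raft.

13

Counting alone: the courier can take at most 2 across per trip to the north bank, so moving all 8 needs at least 4 loaded trips out, with a return between consecutive ones — at least 7 crossings.
The safety rule pushes this higher. Following every safe sequence of crossings, the most of the 8 that can be at the north bank as the raft arrives there on crossings 7, 9, 11 is 5, 6, 7 respectively — never all 8.
So no plan with fewer than 13 crossings exists, and this one achieves 13:
1. Courier goes to the north bank with the duck and the hen.
2. Courier goes back to the south bank with the duck.
3. Courier goes to the north bank with the duck and the ferret.
4. Courier goes back to the south bank with the hen.
5. Courier goes to the north bank with the corn and the lettuce.
6. Courier goes back to the south bank with the duck.
7. Courier goes to the north bank with the cabbage and the duck.
8. Courier goes back to the south bank with the duck.
9. Courier goes to the north bank with the duck and the lamb.
10. Courier goes back to the south bank with the duck.
11. Courier goes to the north bank with the duck and the goat.
12. Courier goes back to the south bank with the duck.
13. Courier goes to the north bank with the duck and the hen.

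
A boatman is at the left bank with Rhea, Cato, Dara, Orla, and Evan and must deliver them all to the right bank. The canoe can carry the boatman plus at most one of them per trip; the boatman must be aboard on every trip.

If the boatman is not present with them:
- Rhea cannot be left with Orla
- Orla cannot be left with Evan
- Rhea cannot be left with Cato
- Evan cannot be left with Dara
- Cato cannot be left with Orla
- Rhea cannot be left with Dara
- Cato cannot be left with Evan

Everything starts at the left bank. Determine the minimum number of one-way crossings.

impossible

Whatever the first load, the items left behind include a forbidden pair without the boatman. No opening move is safe, so no plan exists.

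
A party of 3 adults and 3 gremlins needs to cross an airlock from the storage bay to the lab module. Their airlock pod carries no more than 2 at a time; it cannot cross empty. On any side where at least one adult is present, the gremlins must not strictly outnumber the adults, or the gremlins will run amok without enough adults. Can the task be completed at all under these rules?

Yes

1. 2 gremlins → the lab module.  (the storage bay: 3A 1G; the lab module: 0A 2G)
2. 1 gremlin ← the storage bay.  (the storage bay: 3A 2G; the lab module: 0A 1G)
3. 2 gremlins → the lab module.  (the storage bay: 3A 0G; the lab module: 0A 3G)
4. 1 gremlin ← the storage bay.  (the storage bay: 3A 1G; the lab module: 0A 2G)
5. 2 adults → the lab module.  (the storage bay: 1A 1G; the lab module: 2A 2G)
6. 1 adult and 1 gremlin ← the storage bay.  (the storage bay: 2A 2G; the lab module: 1A 1G)
7. 2 adults → the lab module.  (the storage bay: 0A 2G; the lab module: 3A 1G)
8. 1 gremlin ← the storage bay.  (the storage bay: 0A 3G; the lab module: 3A 0G)
9. 2 gremlins → the lab module.  (the storage bay: 0A 1G; the lab module: 3A 2G)
10. 1 gremlin ← the storage bay.  (the storage bay: 0A 2G; the lab module: 3A 1G)
11. 2 gremlins → the lab module.  (the storage bay: 0A 0G; the lab module: 3A 3G)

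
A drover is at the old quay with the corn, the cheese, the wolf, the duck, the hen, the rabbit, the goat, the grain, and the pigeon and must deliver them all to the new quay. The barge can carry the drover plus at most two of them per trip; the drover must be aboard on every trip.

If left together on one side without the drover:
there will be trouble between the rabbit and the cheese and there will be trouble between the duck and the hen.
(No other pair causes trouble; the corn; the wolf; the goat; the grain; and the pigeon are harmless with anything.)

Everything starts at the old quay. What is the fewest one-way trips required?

Counting alone: the drover can take at most 2 across per trip to the new quay, so moving all 9 needs at least 5 loaded trips out, with a return between consecutive ones — at least 9 crossings.
The plan below uses exactly 9 crossings, so it is optimal:
1. Drover goes to the new quay with the cheese and the duck.  [the old quay: the corn, the goat, the grain, the hen, the pigeon, the rabbit, the wolf | the new quay: the cheese, the duck]
2. Drover goes back to the old quay alone.  [the old quay: the corn, the goat, the grain, the hen, the pigeon, the rabbit, the wolf | the new quay: the cheese, the duck]
3. Drover goes to the new quay with the corn.  [the old quay: the goat, the grain, the hen, the pigeon, the rabbit, the wolf | the new quay: the cheese, the corn, the duck]
4. Drover goes back to the old quay alone.  [the old quay: the goat, the grain, the hen, the pigeon, the rabbit, the wolf | the new quay: the cheese, the corn, the duck]
5. Drover goes to the new quay with the goat and the wolf.  [the old quay: the grain, the hen, the pigeon, the rabbit | the new quay: the cheese, the corn, the duck, the goat, the wolf]
6. Drover goes back to the old quay alone.  [the old quay: the grain, the hen, the pigeon, the rabbit | the new quay: the cheese, the corn, the duck, the goat, the wolf]
7. Drover goes to the new quay with the grain and the pigeon.  [the old quay: the hen, the rabbit | the new quay: the cheese, the corn, the duck, the goat, the grain, the pigeon, the wolf]
8. Drover goes back to the old quay alone.  [the old quay: the hen, the rabbit | the new quay: the cheese, the corn, the duck, the goat, the grain, the pigeon, the wolf]
9. Drover goes to the new quay with the hen and the rabbit.  [the old quay: — | the new quay: the cheese, the corn, the duck, the goat, the grain, the hen, the pigeon, the rabbit, the wolf]

9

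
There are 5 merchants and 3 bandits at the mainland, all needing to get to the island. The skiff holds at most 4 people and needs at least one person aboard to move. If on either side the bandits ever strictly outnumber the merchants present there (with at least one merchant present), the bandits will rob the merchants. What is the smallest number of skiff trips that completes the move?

5

Counting alone: each trip to the island takes at most 4 across and each return brings at least 1 back, so after t trips out (and t−1 returns) at most 4t − (t−1) of the 8 are across; that first reaches 8 at t = 3, so at least 5 crossings are needed.
The plan below uses exactly 5 crossings, so it is optimal:
1. 2 bandits → the island.  (the mainland: 5M 1B; the island: 0M 2B)
2. 1 bandit ← the mainland.  (the mainland: 5M 2B; the island: 0M 1B)
3. 3 merchants and 1 bandit → the island.  (the mainland: 2M 1B; the island: 3M 2B)
4. 1 bandit ← the mainland.  (the mainland: 2M 2B; the island: 3M 1B)
5. 2 merchants and 2 bandits → the island.  (the mainland: 0M 0B; the island: 5M 3B)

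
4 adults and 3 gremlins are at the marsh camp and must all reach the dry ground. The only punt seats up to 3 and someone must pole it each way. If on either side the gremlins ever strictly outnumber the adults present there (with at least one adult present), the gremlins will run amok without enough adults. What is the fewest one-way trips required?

Counting alone: each trip to the dry ground takes at most 3 across and each return brings at least 1 back, so after t trips out (and t−1 returns) at most 3t − (t−1) of the 7 are across; that first reaches 7 at t = 3, so at least 5 crossings are needed.
The plan below uses exactly 5 crossings, so it is optimal:
1. 3 gremlins → the dry ground.  (the marsh camp: 4A 0G; the dry ground: 0A 3G)
2. 1 gremlin ← the marsh camp.  (the marsh camp: 4A 1G; the dry ground: 0A 2G)
3. 3 adults → the dry ground.  (the marsh camp: 1A 1G; the dry ground: 3A 2G)
4. 1 adult ← the marsh camp.  (the marsh camp: 2A 1G; the dry ground: 2A 2G)
5. 2 adults and 1 gremlin → the dry ground.  (the marsh camp: 0A 0G; the dry ground: 4A 3G)

5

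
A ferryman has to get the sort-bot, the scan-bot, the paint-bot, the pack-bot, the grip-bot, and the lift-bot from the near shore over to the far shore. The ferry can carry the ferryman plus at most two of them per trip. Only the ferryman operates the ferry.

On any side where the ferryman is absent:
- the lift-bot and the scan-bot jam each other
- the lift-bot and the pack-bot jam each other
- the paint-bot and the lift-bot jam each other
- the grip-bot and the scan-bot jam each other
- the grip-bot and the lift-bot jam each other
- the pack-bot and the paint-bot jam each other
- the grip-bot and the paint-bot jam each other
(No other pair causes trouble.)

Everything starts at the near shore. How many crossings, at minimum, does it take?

impossible

Whatever the first load, the items left behind include a forbidden pair without the ferryman. No opening move is safe, so no plan exists.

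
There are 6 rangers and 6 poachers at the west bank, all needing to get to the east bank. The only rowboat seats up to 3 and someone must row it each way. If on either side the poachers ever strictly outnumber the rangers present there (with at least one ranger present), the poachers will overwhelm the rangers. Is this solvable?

Following every safe sequence of crossings from the start, the most of the 12 that can be at the east bank as the rowboat arrives there on crossings 1, 3, 5 is 3, 5, 6 respectively; the best ever achieved is 6 of 12.
From crossing 7 on, no configuration arises that was not already reachable earlier: only 17 distinct safe configurations (who is on which side, and where the rowboat is) can ever be reached, none of them has everyone across, and every continuation just revisits them. They are: 0 rangers + 0 poachers across (rowboat back at the start); 0 rangers + 1 poacher across (rowboat there); 0 rangers + 1 poacher across (rowboat back at the start); 0 rangers + 2 poachers across (rowboat there); 0 rangers + 2 poachers across (rowboat back at the start); 0 rangers + 3 poachers across (rowboat there); 0 rangers + 3 poachers across (rowboat back at the start); 0 rangers + 4 poachers across (rowboat there); 0 rangers + 4 poachers across (rowboat back at the start); 0 rangers + 5 poachers across (rowboat there); 0 rangers + 5 poachers across (rowboat back at the start); 0 rangers + 6 poachers across (rowboat there); 1 ranger + 1 poacher across (rowboat there); 1 ranger + 1 poacher across (rowboat back at the start); 2 rangers + 2 poachers across (rowboat there); 2 rangers + 2 poachers across (rowboat back at the start); 3 rangers + 3 poachers across (rowboat there). So no valid plan exists.

No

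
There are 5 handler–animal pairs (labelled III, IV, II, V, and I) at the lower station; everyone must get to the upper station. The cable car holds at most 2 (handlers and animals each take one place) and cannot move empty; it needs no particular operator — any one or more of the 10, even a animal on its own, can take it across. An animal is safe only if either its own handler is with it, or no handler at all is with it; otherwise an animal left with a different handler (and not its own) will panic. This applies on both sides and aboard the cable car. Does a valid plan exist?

No

Following every safe sequence of crossings from the start, the most of the 10 that can be at the upper station as the cable car arrives there on crossings 1, 3, 5, 7 is 2, 3, 4, 5 respectively; the best ever achieved is 5 of 10.
From crossing 9 on, no configuration arises that was not already reachable earlier: only 82 distinct safe configurations (who is on which side, and where the cable car is) can ever be reached, none of them has everyone across, and every continuation just revisits them. So no valid plan exists.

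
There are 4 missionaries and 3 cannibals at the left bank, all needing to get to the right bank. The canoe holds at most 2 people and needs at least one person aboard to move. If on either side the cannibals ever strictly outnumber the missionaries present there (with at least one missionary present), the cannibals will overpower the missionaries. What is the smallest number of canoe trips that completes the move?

Counting alone: each trip to the right bank takes at most 2 across and each return brings at least 1 back, so after t trips out (and t−1 returns) at most 2t − (t−1) of the 7 are across; that first reaches 7 at t = 6, so at least 11 crossings are needed.
The plan below uses exactly 11 crossings, so it is optimal:
1. 2 cannibals → the right bank.  (the left bank: 4M 1C; the right bank: 0M 2C)
2. 1 cannibal ← the left bank.  (the left bank: 4M 2C; the right bank: 0M 1C)
3. 2 cannibals → the right bank.  (the left bank: 4M 0C; the right bank: 0M 3C)
4. 1 cannibal ← the left bank.  (the left bank: 4M 1C; the right bank: 0M 2C)
5. 2 missionaries → the right bank.  (the left bank: 2M 1C; the right bank: 2M 2C)
6. 1 cannibal ← the left bank.  (the left bank: 2M 2C; the right bank: 2M 1C)
7. 1 missionary and 1 cannibal → the right bank.  (the left bank: 1M 1C; the right bank: 3M 2C)
8. 1 missionary ← the left bank.  (the left bank: 2M 1C; the right bank: 2M 2C)
9. 1 missionary and 1 cannibal → the right bank.  (the left bank: 1M 0C; the right bank: 3M 3C)
10. 1 cannibal ← the left bank.  (the left bank: 1M 1C; the right bank: 3M 2C)
11. 1 missionary and 1 cannibal → the right bank.  (the left bank: 0M 0C; the right bank: 4M 3C)

11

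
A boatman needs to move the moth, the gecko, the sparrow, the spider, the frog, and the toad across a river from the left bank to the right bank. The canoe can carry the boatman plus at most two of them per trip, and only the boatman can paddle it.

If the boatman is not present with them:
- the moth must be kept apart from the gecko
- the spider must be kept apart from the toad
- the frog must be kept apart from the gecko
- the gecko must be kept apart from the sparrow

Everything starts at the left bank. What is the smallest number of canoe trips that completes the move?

Counting alone: the boatman can take at most 2 across per trip to the right bank, so moving all 6 needs at least 3 loaded trips out, with a return between consecutive ones — at least 5 crossings.
The safety rule pushes this higher. Following every safe sequence of crossings, the most of the 6 that can be at the right bank as the canoe arrives there on crossing 5 is 5 — never all 6.
So no plan with fewer than 7 crossings exists, and this one achieves 7:
1. Boatman goes to the right bank with the gecko and the spider.  [the left bank: the frog, the moth, the sparrow, the toad | the right bank: the gecko, the spider]
2. Boatman goes back to the left bank alone.  [the left bank: the frog, the moth, the sparrow, the toad | the right bank: the gecko, the spider]
3. Boatman goes to the right bank with the moth.  [the left bank: the frog, the sparrow, the toad | the right bank: the gecko, the moth, the spider]
4. Boatman goes back to the left bank with the gecko.  [the left bank: the frog, the gecko, the sparrow, the toad | the right bank: the moth, the spider]
5. Boatman goes to the right bank with the frog and the sparrow.  [the left bank: the gecko, the toad | the right bank: the frog, the moth, the sparrow, the spider]
6. Boatman goes back to the left bank alone.  [the left bank: the gecko, the toad | the right bank: the frog, the moth, the sparrow, the spider]
7. Boatman goes to the right bank with the gecko and the toad.  [the left bank: — | the right bank: the frog, the gecko, the moth, the sparrow, the spider, the toad]

7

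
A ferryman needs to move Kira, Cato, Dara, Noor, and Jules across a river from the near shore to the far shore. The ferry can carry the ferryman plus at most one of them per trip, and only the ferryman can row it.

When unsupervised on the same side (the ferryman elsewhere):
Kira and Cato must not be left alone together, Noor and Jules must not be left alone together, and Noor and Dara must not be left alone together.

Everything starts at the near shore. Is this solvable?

No

Whatever the first load, the items left behind include a forbidden pair without the ferryman. No opening move is safe, so no plan exists.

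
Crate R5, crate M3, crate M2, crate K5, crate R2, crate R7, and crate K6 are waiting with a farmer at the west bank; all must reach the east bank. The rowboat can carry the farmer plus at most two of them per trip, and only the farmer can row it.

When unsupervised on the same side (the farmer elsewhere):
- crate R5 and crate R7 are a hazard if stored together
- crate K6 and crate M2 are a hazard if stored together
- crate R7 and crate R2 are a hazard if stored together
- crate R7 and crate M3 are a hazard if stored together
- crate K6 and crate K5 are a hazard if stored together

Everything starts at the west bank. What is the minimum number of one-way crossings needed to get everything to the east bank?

Counting alone: the farmer can take at most 2 across per trip to the east bank, so moving all 7 needs at least 4 loaded trips out, with a return between consecutive ones — at least 7 crossings.
The safety rule pushes this higher. Following every safe sequence of crossings, the most of the 7 that can be at the east bank as the rowboat arrives there on crossing 7 is 6 — never all 7.
So no plan with fewer than 9 crossings exists, and this one achieves 9:
1. Farmer goes to the east bank with crate K6 and crate R7.  [the west bank: crate K5, crate M2, crate M3, crate R2, crate R5 | the east bank: crate K6, crate R7]
2. Farmer goes back to the west bank alone.  [the west bank: crate K5, crate M2, crate M3, crate R2, crate R5 | the east bank: crate K6, crate R7]
3. Farmer goes to the east bank with crate R5.  [the west bank: crate K5, crate M2, crate M3, crate R2 | the east bank: crate K6, crate R5, crate R7]
4. Farmer goes back to the west bank with crate R7.  [the west bank: crate K5, crate M2, crate M3, crate R2, crate R7 | the east bank: crate K6, crate R5]
5. Farmer goes to the east bank with crate M3 and crate R2.  [the west bank: crate K5, crate M2, crate R7 | the east bank: crate K6, crate M3, crate R2, crate R5]
6. Farmer goes back to the west bank alone.  [the west bank: crate K5, crate M2, crate R7 | the east bank: crate K6, crate M3, crate R2, crate R5]
7. Farmer goes to the east bank with crate K5 and crate M2.  [the west bank: crate R7 | the east bank: crate K5, crate K6, crate M2, crate M3, crate R2, crate R5]
8. Farmer goes back to the west bank with crate K6.  [the west bank: crate K6, crate R7 | the east bank: crate K5, crate M2, crate M3, crate R2, crate R5]
9. Farmer goes to the east bank with crate K6 and crate R7.  [the west bank: — | the east bank: crate K5, crate K6, crate M2, crate M3, crate R2, crate R5, crate R7]

9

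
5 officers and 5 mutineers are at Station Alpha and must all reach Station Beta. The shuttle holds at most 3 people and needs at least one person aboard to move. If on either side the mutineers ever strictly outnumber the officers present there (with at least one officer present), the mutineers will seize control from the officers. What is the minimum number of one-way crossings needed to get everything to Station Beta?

Counting alone: each trip to Station Beta takes at most 3 across and each return brings at least 1 back, so after t trips out (and t−1 returns) at most 3t − (t−1) of the 10 are across; that first reaches 10 at t = 5, so at least 9 crossings are needed.
The safety rule pushes this higher. Following every safe sequence of crossings, the most of the 10 that can be at Station Beta as the shuttle arrives there on crossing 9 is 9 — never all 10.
So no plan with fewer than 11 crossings exists, and this one achieves 11:
1. 2 mutineers → Station Beta.  (Station Alpha: 5O 3M; Station Beta: 0O 2M)
2. 1 mutineer ← Station Alpha.  (Station Alpha: 5O 4M; Station Beta: 0O 1M)
3. 3 mutineers → Station Beta.  (Station Alpha: 5O 1M; Station Beta: 0O 4M)
4. 1 mutineer ← Station Alpha.  (Station Alpha: 5O 2M; Station Beta: 0O 3M)
5. 3 officers → Station Beta.  (Station Alpha: 2O 2M; Station Beta: 3O 3M)
6. 1 officer and 1 mutineer ← Station Alpha.  (Station Alpha: 3O 3M; Station Beta: 2O 2M)
7. 3 officers → Station Beta.  (Station Alpha: 0O 3M; Station Beta: 5O 2M)
8. 1 mutineer ← Station Alpha.  (Station Alpha: 0O 4M; Station Beta: 5O 1M)
9. 2 mutineers → Station Beta.  (Station Alpha: 0O 2M; Station Beta: 5O 3M)
10. 1 mutineer ← Station Alpha.  (Station Alpha: 0O 3M; Station Beta: 5O 2M)
11. 3 mutineers → Station Beta.  (Station Alpha: 0O 0M; Station Beta: 5O 5M)

11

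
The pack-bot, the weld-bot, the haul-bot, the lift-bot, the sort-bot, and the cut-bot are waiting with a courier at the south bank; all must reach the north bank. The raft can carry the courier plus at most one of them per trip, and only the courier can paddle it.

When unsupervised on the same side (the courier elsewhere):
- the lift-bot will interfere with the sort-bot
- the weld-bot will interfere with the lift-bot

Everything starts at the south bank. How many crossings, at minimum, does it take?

Counting alone: the courier can take at most 1 across per trip to the north bank, so moving all 6 needs at least 6 loaded trips out, with a return between consecutive ones — at least 11 crossings.
The safety rule pushes this higher. Following every safe sequence of crossings, the most of the 6 that can be at the north bank as the raft arrives there on crossing 11 is 5 — never all 6.
So no plan with fewer than 13 crossings exists, and this one achieves 13:
1. Courier goes to the north bank with the lift-bot.  [the south bank: the cut-bot, the haul-bot, the pack-bot, the sort-bot, the weld-bot | the north bank: the lift-bot]
2. Courier goes back to the south bank alone.  [the south bank: the cut-bot, the haul-bot, the pack-bot, the sort-bot, the weld-bot | the north bank: the lift-bot]
3. Courier goes to the north bank with the pack-bot.  [the south bank: the cut-bot, the haul-bot, the sort-bot, the weld-bot | the north bank: the lift-bot, the pack-bot]
4. Courier goes back to the south bank alone.  [the south bank: the cut-bot, the haul-bot, the sort-bot, the weld-bot | the north bank: the lift-bot, the pack-bot]
5. Courier goes to the north bank with the weld-bot.  [the south bank: the cut-bot, the haul-bot, the sort-bot | the north bank: the lift-bot, the pack-bot, the weld-bot]
6. Courier goes back to the south bank with the lift-bot.  [the south bank: the cut-bot, the haul-bot, the lift-bot, the sort-bot | the north bank: the pack-bot, the weld-bot]
7. Courier goes to the north bank with the sort-bot.  [the south bank: the cut-bot, the haul-bot, the lift-bot | the north bank: the pack-bot, the sort-bot, the weld-bot]
8. Courier goes back to the south bank alone.  [the south bank: the cut-bot, the haul-bot, the lift-bot | the north bank: the pack-bot, the sort-bot, the weld-bot]
9. Courier goes to the north bank with the haul-bot.  [the south bank: the cut-bot, the lift-bot | the north bank: the haul-bot, the pack-bot, the sort-bot, the weld-bot]
10. Courier goes back to the south bank alone.  [the south bank: the cut-bot, the lift-bot | the north bank: the haul-bot, the pack-bot, the sort-bot, the weld-bot]
11. Courier goes to the north bank with the cut-bot.  [the south bank: the lift-bot | the north bank: the cut-bot, the haul-bot, the pack-bot, the sort-bot, the weld-bot]
12. Courier goes back to the south bank alone.  [the south bank: the lift-bot | the north bank: the cut-bot, the haul-bot, the pack-bot, the sort-bot, the weld-bot]
13. Courier goes to the north bank with the lift-bot.  [the south bank: — | the north bank: the cut-bot, the haul-bot, the lift-bot, the pack-bot, the sort-bot, the weld-bot]

13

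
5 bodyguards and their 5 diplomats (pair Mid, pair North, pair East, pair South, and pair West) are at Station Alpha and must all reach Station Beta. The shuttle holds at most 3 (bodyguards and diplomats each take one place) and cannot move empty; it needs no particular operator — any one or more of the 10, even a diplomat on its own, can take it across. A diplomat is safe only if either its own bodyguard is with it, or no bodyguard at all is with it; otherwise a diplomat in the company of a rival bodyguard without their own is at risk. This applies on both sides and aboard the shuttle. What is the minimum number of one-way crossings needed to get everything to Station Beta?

11

Counting alone: each trip to Station Beta takes at most 3 across and each return brings at least 1 back, so after t trips out (and t−1 returns) at most 3t − (t−1) of the 10 are across; that first reaches 10 at t = 5, so at least 9 crossings are needed.
The safety rule pushes this higher. Following every safe sequence of crossings, the most of the 10 that can be at Station Beta as the shuttle arrives there on crossing 9 is 9 — never all 10.
So no plan with fewer than 11 crossings exists, and this one achieves 11:
1. bodyguard Mid and diplomat Mid cross → Station Beta.
2. bodyguard Mid crosses ← Station Alpha.
3. diplomat East, diplomat North, and diplomat South cross → Station Beta.
4. diplomat Mid crosses ← Station Alpha.
5. bodyguard East, bodyguard North, and bodyguard South cross → Station Beta.
6. bodyguard North and diplomat North cross ← Station Alpha.
7. bodyguard Mid, bodyguard North, and bodyguard West cross → Station Beta.
8. diplomat East crosses ← Station Alpha.
9. diplomat Mid and diplomat North cross → Station Beta.
10. diplomat Mid crosses ← Station Alpha.
11. diplomat East, diplomat Mid, and diplomat West cross → Station Beta.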